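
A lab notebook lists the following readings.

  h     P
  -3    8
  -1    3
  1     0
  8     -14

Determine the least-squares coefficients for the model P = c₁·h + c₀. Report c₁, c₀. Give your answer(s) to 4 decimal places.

c₁ = -1.9673, c₀ = 1.7091

MᵀM·[c₁, c₀]ᵀ = MᵀP reads: 75·c₁ + 5·c₀ = -139;  5·c₁ + 4·c₀ = -3.
det = 75·4 − 5² = 275.
c₁ = ((-139)·4 − 5·(-3))/275 = -541/275; c₀ = (75·(-3) − 5·(-139))/275 = 94/55.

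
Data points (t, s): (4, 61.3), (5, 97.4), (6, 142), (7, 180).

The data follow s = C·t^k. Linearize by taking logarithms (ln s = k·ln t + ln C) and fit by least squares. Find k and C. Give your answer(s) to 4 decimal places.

k = 1.9477, C = 4.1880

Linearized form: ln s = k·ln t + ln C. From the 4 transformed points,
Sums: Σln t = 6.7334, Σ(ln t)² = 11.5091, Σln s = 18.8434, Σln t·ln s = 32.0597.
Normal system: [[11.5091, 6.7334]; [6.7334, 4]]·[k, ln C]ᵀ = [32.0597, 18.8434]ᵀ.
Δ = 11.5091·4 − (6.7334)² = 0.6976; k = (32.0597·4 − 6.7334·18.8434)/0.6976 = 1.94768, ln C = (11.5091·18.8434 − 6.7334·32.0597)/0.6976 = 1.43222, so C = exp(1.43222) = 4.18797.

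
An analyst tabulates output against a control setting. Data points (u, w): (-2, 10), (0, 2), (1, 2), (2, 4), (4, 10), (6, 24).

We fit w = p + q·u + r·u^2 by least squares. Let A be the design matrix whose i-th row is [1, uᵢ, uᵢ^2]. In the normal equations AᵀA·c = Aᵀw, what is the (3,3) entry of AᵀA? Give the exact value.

1585

Row 3 ↔ basis u^2, column 3 ↔ basis u^2, so (AᵀA)_{3,3} = Σᵢ (u^2)·(u^2) = (4)·(4) + (0)·(0) + (1)·(1) + (4)·(4) + (16)·(16) + (36)·(36) = 1585.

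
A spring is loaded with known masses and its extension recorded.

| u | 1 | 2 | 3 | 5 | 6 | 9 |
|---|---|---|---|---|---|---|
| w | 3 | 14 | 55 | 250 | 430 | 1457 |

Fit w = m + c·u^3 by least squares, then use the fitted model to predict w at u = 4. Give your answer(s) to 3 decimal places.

From the data, Σ1 = 6, Σu^3 = 1106, Σu^3·u^3 = 594516.
Moment sums: Σw = 2209, Σu^3·w = 1187883.
Determinant 6·594516 − 1106² = 2343860.
m = (2209·594516 − 1106·1187883)/2343860 = -256377/1171930; c = (6·1187883 − 1106·2209)/2343860 = 1171036/585965.
At u = 4: ŵ = (-256377/1171930)·(1) + (1171036/585965)·(64) = 149636231/1171930.

ŵ = 127.684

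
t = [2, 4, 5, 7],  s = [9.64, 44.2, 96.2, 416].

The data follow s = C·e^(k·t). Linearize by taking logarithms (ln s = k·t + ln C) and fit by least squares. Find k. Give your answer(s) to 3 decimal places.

Taking logs, ln s = k·t + ln C, so regress ln s on t.
XᵀX = [[94.0000, 18.0000]; [18.0000, 4]], rhs = [84.7337, 16.6518]ᵀ  (here Σt = 18.0000, Σ(t)² = 94.0000, Σln s = 16.6518, Σt·ln s = 84.7337).
Solving (det = 52.0000): k = 0.75390, ln C = 0.77037.

k = 0.754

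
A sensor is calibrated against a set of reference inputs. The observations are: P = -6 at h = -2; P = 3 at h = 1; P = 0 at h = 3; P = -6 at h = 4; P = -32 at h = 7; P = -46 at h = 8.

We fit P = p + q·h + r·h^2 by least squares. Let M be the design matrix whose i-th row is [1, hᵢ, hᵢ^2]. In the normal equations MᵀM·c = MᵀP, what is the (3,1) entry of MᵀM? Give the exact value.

Row 3 ↔ basis h^2, column 1 ↔ basis 1, so (MᵀM)_{3,1} = Σᵢ h^2 = (4)·(1) + (1)·(1) + (9)·(1) + (16)·(1) + (49)·(1) + (64)·(1) = 143.

143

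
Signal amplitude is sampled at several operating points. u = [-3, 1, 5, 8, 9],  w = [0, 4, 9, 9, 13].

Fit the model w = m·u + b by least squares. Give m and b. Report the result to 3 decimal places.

m = 0.980, b = 3.080

Setting ∂/∂m … = 0 gives: 180·m + 20·b = 238;  20·m + 5·b = 35.
(Σu·u = 180, Σu = 20, Σ1 = 5, Σu·w = 238, Σw = 35.)
det = 180·5 − 20² = 500.
m = (238·5 − 20·35)/500 = 49/50; b = (180·35 − 20·238)/500 = 77/25.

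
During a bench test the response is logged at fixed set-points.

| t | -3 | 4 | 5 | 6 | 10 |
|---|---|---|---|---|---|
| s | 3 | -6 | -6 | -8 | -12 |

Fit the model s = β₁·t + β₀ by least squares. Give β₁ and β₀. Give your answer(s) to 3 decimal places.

β₁ = -1.159, β₀ = -0.700

Entries of XᵀX: Σt·t = 186, Σt = 22, Σ1 = 5.
Moment sums: Σt·s = -231, Σs = -29.
XᵀX·[β₁, β₀]ᵀ = Xᵀs becomes [[186, 22]; [22, 5]]·[β₁, β₀]ᵀ = [-231, -29]ᵀ.
det = 186·5 − 22² = 446.
β₁ = ((-231)·5 − 22·(-29))/446 = -517/446; β₀ = (186·(-29) − 22·(-231))/446 = -156/223.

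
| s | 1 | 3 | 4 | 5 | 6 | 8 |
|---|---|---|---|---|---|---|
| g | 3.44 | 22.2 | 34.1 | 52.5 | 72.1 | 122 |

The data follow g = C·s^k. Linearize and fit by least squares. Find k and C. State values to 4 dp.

k = 1.7066, C = 3.3838

With ln gᵢ as the transformed response and ln sᵢ as the regressor:
Σln s = 7.9655, Σ(ln s)² = 13.2535, Σln g = 20.9077, Σln s·ln g = 32.3281.
Equations: 13.2535·k + 7.9655·ln C = 32.3281;  7.9655·k + 6·ln C = 20.9077.
Slope k = (n·Σln s·ln g − Σln s·Σln g)/(n·Σ(ln s)² − (Σln s)²) = (6·32.3281 − 7.9655·20.9077)/16.0713 = 1.70657; ln C = (Σln g − k·Σln s)/n = 1.21900, so C = exp(1.21900) = 3.38381.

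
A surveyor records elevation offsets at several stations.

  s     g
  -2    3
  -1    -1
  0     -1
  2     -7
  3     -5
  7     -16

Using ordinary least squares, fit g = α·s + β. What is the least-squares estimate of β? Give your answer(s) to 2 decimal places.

The normal system AᵀA·[α, β]ᵀ = Aᵀg is [[67, 9]; [9, 6]]·[α, β]ᵀ = [-146, -27]ᵀ.
Eliminating β: 6·(row 1) − 9·(row 2) gives 321·α = 6·(-146) − 9·(-27) = -633, so α = -211/107.
Then β = ((-27) − 9·(-211/107))/6 = -165/107.

β = -1.54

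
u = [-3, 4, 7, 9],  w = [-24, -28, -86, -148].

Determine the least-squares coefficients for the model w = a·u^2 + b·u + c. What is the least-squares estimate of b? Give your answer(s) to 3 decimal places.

b = 1.526

From the data, Σu^2·u^2 = 9299, Σu^2·u = 1109, Σu^2 = 155, Σu·u = 155, Σu = 17, Σ1 = 4.
Right-hand side: Σu^2·w = -16866, Σu·w = -1974, Σw = -286.
So MᵀM·[a, b, c]ᵀ = Mᵀw: [[9299, 1109, 155]; [1109, 155, 17]; [155, 17, 4]]·[a, b, c]ᵀ = [-16866, -1974, -286]ᵀ.
Row-reducing yields a = -1523/775, b = 1183/775, c = -1424/775.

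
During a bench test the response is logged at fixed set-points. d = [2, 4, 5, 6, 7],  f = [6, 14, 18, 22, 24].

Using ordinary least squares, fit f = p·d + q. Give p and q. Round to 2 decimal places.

Sums needed: Σd·d = 130, Σd = 24, Σ1 = 5.
Moment sums: Σd·f = 458, Σf = 84.
Eliminating q: 5·(row 1) − 24·(row 2) gives 74·p = 5·458 − 24·84 = 274, so p = 137/37.
Then q = (84 − 24·(137/37))/5 = -36/37.

p = 3.70, q = -0.97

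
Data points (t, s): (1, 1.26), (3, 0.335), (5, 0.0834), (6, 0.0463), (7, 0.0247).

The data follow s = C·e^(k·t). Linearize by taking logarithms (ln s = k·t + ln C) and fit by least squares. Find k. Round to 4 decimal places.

Taking logs, ln s = k·t + ln C, so regress ln s on t.
Σt = 22.0000, Σ(t)² = 120.0000, Σln s = -10.1202, Σt·ln s = -59.8126.
Normal system: [[120.0000, 22.0000]; [22.0000, 5]]·[k, ln C]ᵀ = [-59.8126, -10.1202]ᵀ.
Solving (det = 116.0000): k = -0.65879, ln C = 0.87462.

k = -0.6588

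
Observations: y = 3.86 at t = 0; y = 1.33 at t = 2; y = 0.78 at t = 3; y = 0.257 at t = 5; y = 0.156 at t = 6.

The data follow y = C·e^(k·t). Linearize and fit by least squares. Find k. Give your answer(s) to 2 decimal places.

Linearized form: ln y = k·t + ln C. From the 5 transformed points,
XᵀX = [[74.0000, 16.0000]; [16.0000, 5]], rhs = [-18.1158, -1.8292]ᵀ  (here Σt = 16.0000, Σ(t)² = 74.0000, Σln y = -1.8292, Σt·ln y = -18.1158).
Solving (det = 114.0000): k = -0.53782, ln C = 1.35520.

k = -0.54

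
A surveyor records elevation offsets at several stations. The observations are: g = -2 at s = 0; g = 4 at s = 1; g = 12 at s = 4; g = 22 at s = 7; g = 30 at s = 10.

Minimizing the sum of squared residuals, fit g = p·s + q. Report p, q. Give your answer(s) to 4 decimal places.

Compute the Gram sums: Σs·s = 166, Σs = 22, Σ1 = 5.
Moment sums: Σs·g = 506, Σg = 66.
Determinant 166·5 − 22² = 346.
p = (506·5 − 22·66)/346 = 539/173; q = (166·66 − 22·506)/346 = -88/173.

p = 3.1156, q = -0.5087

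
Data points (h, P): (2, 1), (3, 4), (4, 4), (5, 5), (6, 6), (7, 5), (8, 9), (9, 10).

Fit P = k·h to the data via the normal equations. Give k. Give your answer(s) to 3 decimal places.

From the data, Σh·h = 284.
Right-hand side: Σh·P = 288.
So MᵀM·[k]ᵀ = MᵀP: [[284]]·[k]ᵀ = [288]ᵀ.
k = 288/284 = 1.01408.

k = 1.014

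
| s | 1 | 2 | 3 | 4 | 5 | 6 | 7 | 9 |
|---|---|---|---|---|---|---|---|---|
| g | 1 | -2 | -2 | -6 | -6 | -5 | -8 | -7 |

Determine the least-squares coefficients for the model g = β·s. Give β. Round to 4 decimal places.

β = -0.9593

The normal system XᵀX·[β]ᵀ = Xᵀg is [[221]]·[β]ᵀ = [-212]ᵀ.
Hence β = -212 / 221 ≈ -0.959276.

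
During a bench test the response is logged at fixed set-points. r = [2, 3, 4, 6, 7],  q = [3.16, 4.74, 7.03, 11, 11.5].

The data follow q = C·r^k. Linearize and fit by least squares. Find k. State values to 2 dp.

With ln qᵢ as the transformed response and ln rᵢ as the regressor:
Σln r = 6.9157, Σ(ln r)² = 10.6062, Σln q = 9.4970, Σln r·ln q = 14.2596.
Equations: 10.6062·k + 6.9157·ln C = 14.2596;  6.9157·k + 5·ln C = 9.4970.
Slope k = (n·Σln r·ln q − Σln r·Σln q)/(n·Σ(ln r)² − (Σln r)²) = (5·14.2596 − 6.9157·9.4970)/5.2037 = 1.07980; ln C = (Σln q − k·Σln r)/n = 0.40588.

k = 1.08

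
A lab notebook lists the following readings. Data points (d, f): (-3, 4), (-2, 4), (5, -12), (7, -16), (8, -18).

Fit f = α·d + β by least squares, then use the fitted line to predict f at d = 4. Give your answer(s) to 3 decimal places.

f̂ = -9.694

The normal system AᵀA·[α, β]ᵀ = Aᵀf is [[151, 15]; [15, 5]]·[α, β]ᵀ = [-336, -38]ᵀ.
Eliminating β: 5·(row 1) − 15·(row 2) gives 530·α = 5·(-336) − 15·(-38) = -1110, so α = -111/53.
Then β = ((-38) − 15·(-111/53))/5 = -349/265.
At d = 4: f̂ = (-111/53)·(4) + (-349/265)·(1) = -2569/265.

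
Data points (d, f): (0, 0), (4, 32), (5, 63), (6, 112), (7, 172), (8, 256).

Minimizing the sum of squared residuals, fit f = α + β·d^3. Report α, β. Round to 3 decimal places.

Forming MᵀM = [[6, 1260]; [1260, 446170]] and Mᵀf = [635, 224183]ᵀ gives MᵀM·[α, β]ᵀ = Mᵀf.
Δ = 6·446170 − 1260² = 1089420.
α = (635·446170 − 1260·224183)/1089420 = 84737/108942; β = (6·224183 − 1260·635)/1089420 = 90833/181570.

α = 0.778, β = 0.500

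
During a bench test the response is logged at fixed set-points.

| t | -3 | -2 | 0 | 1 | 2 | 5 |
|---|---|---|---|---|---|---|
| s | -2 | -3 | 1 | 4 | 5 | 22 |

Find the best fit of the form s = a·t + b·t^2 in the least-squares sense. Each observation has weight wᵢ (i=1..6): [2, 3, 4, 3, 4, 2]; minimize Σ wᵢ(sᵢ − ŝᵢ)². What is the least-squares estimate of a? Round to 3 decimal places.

Setting ∂/∂a … = 0 gives: 99·a + 207·b = 302;  207·a + 1527·b = 1120.
Eliminating b: 1527·(row 1) − 207·(row 2) gives 108324·a = 1527·302 − 207·1120 = 229314, so a = 38219/18054.
Then b = (1120 − 207·(38219/18054))/1527 = 2687/6018.

a = 2.117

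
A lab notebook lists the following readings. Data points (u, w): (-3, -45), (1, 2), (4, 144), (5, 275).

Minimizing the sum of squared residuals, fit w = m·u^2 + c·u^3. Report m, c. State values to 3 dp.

m = 0.996, c = 2.001

The normal equations are: 963·m + 3907·c = 8776;  3907·m + 20451·c = 44808.
Determinant 963·20451 − 3907² = 4429664.
m = (8776·20451 − 3907·44808)/4429664 = 137910/138427; c = (963·44808 − 3907·8776)/4429664 = 276946/138427.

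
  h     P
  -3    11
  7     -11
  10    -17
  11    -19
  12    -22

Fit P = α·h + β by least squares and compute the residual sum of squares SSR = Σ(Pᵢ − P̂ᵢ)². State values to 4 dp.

Compute the Gram sums: Σh·h = 423, Σh = 37, Σ1 = 5.
And Σh·P = -753, ΣP = -58.
Determinant 423·5 − 37² = 746.
α = ((-753)·5 − 37·(-58))/746 = -1619/746; β = (423·(-58) − 37·(-753))/746 = 3327/746.
Residuals: 11/373, -100/373, 181/746, 154/373, -311/746; SSR = 355/746.

SSR = 0.4759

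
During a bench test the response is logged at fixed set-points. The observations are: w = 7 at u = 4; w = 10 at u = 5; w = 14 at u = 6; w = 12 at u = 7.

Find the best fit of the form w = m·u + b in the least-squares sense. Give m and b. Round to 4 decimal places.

The normal equations are: 126·m + 22·b = 246;  22·m + 4·b = 43.
(Σu·u = 126, Σu = 22, Σ1 = 4, Σu·w = 246, Σw = 43.)
Eliminating b: 4·(row 1) − 22·(row 2) gives 20·m = 4·246 − 22·43 = 38, so m = 19/10.
Then b = (43 − 22·(19/10))/4 = 3/10.

m = 1.9000, b = 0.3000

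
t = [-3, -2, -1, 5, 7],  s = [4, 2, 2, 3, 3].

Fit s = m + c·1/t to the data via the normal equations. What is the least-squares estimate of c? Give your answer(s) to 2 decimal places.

Entries of AᵀA: Σ1 = 5, Σ1/t = -313/210, Σ1/t·1/t = 62689/44100.
Moment sums: Σs = 14, Σ1/t·s = -347/105.
Normal equations: [[5, -313/210]; [-313/210, 62689/44100]]·[m, c]ᵀ = [14, -347/105]ᵀ.
Determinant 5·(62689/44100) − (-313/210)² = 53869/11025.
m = (14·(62689/44100) − (-313/210)·(-347/105))/(53869/11025) = 165106/53869; c = (5·(-347/105) − (-313/210)·14)/(53869/11025) = 47880/53869.

c = 0.89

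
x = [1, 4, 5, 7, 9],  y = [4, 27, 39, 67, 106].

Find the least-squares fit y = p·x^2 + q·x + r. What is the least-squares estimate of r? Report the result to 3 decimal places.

From the data, Σx^2·x^2 = 9844, Σx^2·x = 1262, Σx^2 = 172, Σx·x = 172, Σx = 26, Σ1 = 5.
For Aᵀy: Σx^2·y = 13280, Σx·y = 1730, Σy = 243.
So AᵀA·[p, q, r]ᵀ = Aᵀy: [[9844, 1262, 172]; [1262, 172, 26]; [172, 26, 5]]·[p, q, r]ᵀ = [13280, 1730, 243]ᵀ.
Solving the 3×3 system (Gaussian elimination) gives p = 12046/11739, q = 28450/11739, r = 2731/3913.

r = 0.698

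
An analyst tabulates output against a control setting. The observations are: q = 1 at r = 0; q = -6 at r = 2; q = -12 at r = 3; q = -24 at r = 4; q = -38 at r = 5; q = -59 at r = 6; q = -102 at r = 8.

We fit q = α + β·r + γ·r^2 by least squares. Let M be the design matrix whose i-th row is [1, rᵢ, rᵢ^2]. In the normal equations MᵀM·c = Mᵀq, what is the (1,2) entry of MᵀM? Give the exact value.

28

Row 1 ↔ basis 1, column 2 ↔ basis r, so (MᵀM)_{1,2} = Σᵢ r = (1)·(0) + (1)·(2) + (1)·(3) + (1)·(4) + (1)·(5) + (1)·(6) + (1)·(8) = 28.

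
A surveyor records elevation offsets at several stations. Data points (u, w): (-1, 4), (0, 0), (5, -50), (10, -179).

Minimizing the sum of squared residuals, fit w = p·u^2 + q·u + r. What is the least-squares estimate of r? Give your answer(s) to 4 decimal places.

r = 1.5569

The normal equations are: 10626·p + 1124·q + 126·r = -19146;  1124·p + 126·q + 14·r = -2044;  126·p + 14·q + 4·r = -225.
(Σu^2·u^2 = 10626, Σu^2·u = 1124, Σu^2 = 126, Σu·u = 126, Σu = 14, Σ1 = 4, Σu^2·w = -19146, Σu·w = -2044, Σw = -225.)
Row-reducing yields p = -14063/9220, q = -25713/9220, r = 2871/1844.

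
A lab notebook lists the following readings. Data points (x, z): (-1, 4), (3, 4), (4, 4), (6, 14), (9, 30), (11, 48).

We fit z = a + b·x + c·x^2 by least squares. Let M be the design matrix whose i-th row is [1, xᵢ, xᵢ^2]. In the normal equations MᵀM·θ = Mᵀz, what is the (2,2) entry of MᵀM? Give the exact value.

264

Row 2 ↔ basis x, column 2 ↔ basis x, so (MᵀM)_{2,2} = Σᵢ (x)·(x) = (-1)·(-1) + (3)·(3) + (4)·(4) + (6)·(6) + (9)·(9) + (11)·(11) = 264.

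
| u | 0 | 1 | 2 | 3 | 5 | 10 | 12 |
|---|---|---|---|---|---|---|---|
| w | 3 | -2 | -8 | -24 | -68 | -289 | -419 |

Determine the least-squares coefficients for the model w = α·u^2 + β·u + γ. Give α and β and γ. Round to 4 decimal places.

α = -2.9841, β = 0.7560, γ = 1.7946

Forming XᵀX = [[31459, 2889, 283]; [2889, 283, 33]; [283, 33, 7]] and Xᵀw = [-91186, -8348, -807]ᵀ gives XᵀX·[α, β, γ]ᵀ = Xᵀw.
Inverting the 3×3 Gram matrix, [α, β, γ]ᵀ = [-347927/116592, 29383/38864, 26155/14574]ᵀ.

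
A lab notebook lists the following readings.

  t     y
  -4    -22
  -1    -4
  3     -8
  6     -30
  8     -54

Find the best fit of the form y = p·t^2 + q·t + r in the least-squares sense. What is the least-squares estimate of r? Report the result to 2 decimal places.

r = -2.44

The normal system MᵀM·[p, q, r]ᵀ = Mᵀy is [[5730, 690, 126]; [690, 126, 12]; [126, 12, 5]]·[p, q, r]ᵀ = [-4964, -544, -118]ᵀ.
Row-reducing yields p = -9623/10218, q = 10957/10218, r = -4157/1703.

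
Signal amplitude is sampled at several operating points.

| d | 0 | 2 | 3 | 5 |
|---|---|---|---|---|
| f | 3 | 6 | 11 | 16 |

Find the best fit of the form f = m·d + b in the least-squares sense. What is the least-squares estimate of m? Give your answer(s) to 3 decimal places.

m = 2.692

The normal equations are: 38·m + 10·b = 125;  10·m + 4·b = 36.
det = 38·4 − 10² = 52.
m = (125·4 − 10·36)/52 = 35/13; b = (38·36 − 10·125)/52 = 59/26.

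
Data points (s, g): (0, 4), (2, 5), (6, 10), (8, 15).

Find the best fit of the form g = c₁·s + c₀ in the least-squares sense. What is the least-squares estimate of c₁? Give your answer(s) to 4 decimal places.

Forming XᵀX = [[104, 16]; [16, 4]] and Xᵀg = [190, 34]ᵀ gives XᵀX·[c₁, c₀]ᵀ = Xᵀg.
Determinant 104·4 − 16² = 160.
c₁ = (190·4 − 16·34)/160 = 27/20; c₀ = (104·34 − 16·190)/160 = 31/10.

c₁ = 1.3500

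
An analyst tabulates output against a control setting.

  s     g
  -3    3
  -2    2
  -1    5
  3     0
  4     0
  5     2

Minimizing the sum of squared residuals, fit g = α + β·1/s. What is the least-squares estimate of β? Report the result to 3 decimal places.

β = -3.235

Compute the Gram sums: Σ1 = 6, Σ1/s = -21/20, Σ1/s·1/s = 5669/3600.
And Σg = 12, Σ1/s·g = -33/5.
Normal equations: [[6, -21/20]; [-21/20, 5669/3600]]·[α, β]ᵀ = [12, -33/5]ᵀ.
Δ = 6·(5669/3600) − (-21/20)² = 2003/240.
α = (12·(5669/3600) − (-21/20)·(-33/5))/(2003/240) = 2872/2003; β = (6·(-33/5) − (-21/20)·12)/(2003/240) = -6480/2003.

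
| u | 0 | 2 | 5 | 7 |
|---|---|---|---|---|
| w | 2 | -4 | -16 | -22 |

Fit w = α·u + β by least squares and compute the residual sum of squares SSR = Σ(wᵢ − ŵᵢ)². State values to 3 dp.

SSR = 1.241

With design matrix A, AᵀA = [[78, 14]; [14, 4]] and Aᵀw = [-242, -40]ᵀ.
Determinant 78·4 − 14² = 116.
α = ((-242)·4 − 14·(-40))/116 = -102/29; β = (78·(-40) − 14·(-242))/116 = 67/29.
Residuals: -9/29, 21/29, -21/29, 9/29; SSR = 36/29.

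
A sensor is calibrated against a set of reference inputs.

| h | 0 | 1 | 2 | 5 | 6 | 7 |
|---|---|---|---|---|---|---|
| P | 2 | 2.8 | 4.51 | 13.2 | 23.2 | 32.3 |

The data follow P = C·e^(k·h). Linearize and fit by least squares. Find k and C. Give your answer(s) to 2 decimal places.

k = 0.40, C = 1.95

Taking logs, ln P = k·h + ln C, so regress ln P on h.
AᵀA = [[115.0000, 21.0000]; [21.0000, 6]], rhs = [60.1337, 12.4285]ᵀ  (here Σh = 21.0000, Σ(h)² = 115.0000, Σln P = 12.4285, Σh·ln P = 60.1337).
Solving (det = 249.0000): k = 0.40082, ln C = 0.66855, so C = exp(0.66855) = 1.95142.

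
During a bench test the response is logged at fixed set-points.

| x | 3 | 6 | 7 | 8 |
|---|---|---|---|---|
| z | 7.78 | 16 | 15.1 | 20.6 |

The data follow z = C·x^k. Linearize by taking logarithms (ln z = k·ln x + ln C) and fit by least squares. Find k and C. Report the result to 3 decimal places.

k = 0.929, C = 2.816

Linearized form: ln z = k·ln x + ln C. From the 4 transformed points,
Σln x = 6.9157, Σ(ln x)² = 12.5280, Σln z = 10.5641, Σln x·ln z = 18.7951.
Equations: 12.5280·k + 6.9157·ln C = 18.7951;  6.9157·k + 4·ln C = 10.5641.
Solving (det = 2.2847): k = 0.92876, ln C = 1.03528, so C = exp(1.03528) = 2.81589.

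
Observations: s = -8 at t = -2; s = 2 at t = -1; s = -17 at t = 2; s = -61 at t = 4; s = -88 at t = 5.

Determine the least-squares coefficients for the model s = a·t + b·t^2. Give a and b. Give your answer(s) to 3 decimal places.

XᵀX·[a, b]ᵀ = Xᵀs reads: 50·a + 188·b = -704;  188·a + 914·b = -3274.
det = 50·914 − 188² = 10356.
a = ((-704)·914 − 188·(-3274))/10356 = -6986/2589; b = (50·(-3274) − 188·(-704))/10356 = -7837/2589.

a = -2.698, b = -3.027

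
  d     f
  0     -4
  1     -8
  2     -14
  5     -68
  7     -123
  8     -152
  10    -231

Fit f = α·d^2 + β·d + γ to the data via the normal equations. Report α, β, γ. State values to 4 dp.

The normal equations are: 17139·α + 1989·β + 243·γ = -40619;  1989·α + 243·β + 33·γ = -4763;  243·α + 33·β + 7·γ = -600.
Row-reducing yields α = -6397/3212, β = -84203/28908, γ = -13711/4818.

α = -1.9916, β = -2.9128, γ = -2.8458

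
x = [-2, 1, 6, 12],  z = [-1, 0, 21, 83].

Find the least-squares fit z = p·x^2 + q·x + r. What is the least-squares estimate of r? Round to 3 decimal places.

r = -1.657

Sums needed: Σx^2·x^2 = 22049, Σx^2·x = 1937, Σx^2 = 185, Σx·x = 185, Σx = 17, Σ1 = 4.
Right-hand side: Σx^2·z = 12704, Σx·z = 1124, Σz = 103.
So MᵀM·[p, q, r]ᵀ = Mᵀz: [[22049, 1937, 185]; [1937, 185, 17]; [185, 17, 4]]·[p, q, r]ᵀ = [12704, 1124, 103]ᵀ.
Row-reducing yields p = 11729/21898, q = 13573/21898, r = -18139/10949.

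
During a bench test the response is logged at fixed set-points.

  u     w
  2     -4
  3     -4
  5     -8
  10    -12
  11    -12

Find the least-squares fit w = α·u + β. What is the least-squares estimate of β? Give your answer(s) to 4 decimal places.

β = -2.0599

With design matrix A, AᵀA = [[259, 31]; [31, 5]] and Aᵀw = [-312, -40]ᵀ.
Δ = 259·5 − 31² = 334.
α = ((-312)·5 − 31·(-40))/334 = -160/167; β = (259·(-40) − 31·(-312))/334 = -344/167.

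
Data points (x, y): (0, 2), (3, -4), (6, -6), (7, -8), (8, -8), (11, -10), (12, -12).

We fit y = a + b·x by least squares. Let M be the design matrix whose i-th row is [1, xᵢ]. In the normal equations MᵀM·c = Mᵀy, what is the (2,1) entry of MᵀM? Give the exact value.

Row 2 ↔ basis x, column 1 ↔ basis 1, so (MᵀM)_{2,1} = Σᵢ x = (0)·(1) + (3)·(1) + (6)·(1) + (7)·(1) + (8)·(1) + (11)·(1) + (12)·(1) = 47.

47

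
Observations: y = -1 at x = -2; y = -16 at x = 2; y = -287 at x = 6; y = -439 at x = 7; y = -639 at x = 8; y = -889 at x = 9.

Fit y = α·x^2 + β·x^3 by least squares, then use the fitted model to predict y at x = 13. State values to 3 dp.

Forming MᵀM = [[14386, 116400]; [116400, 958018]] and Mᵀy = [-144816, -1187938]ᵀ gives MᵀM·[α, β]ᵀ = Mᵀy.
det = 14386·958018 − 116400² = 233086948.
α = ((-144816)·958018 − 116400·(-1187938))/233086948 = -115087872/58271737; β = (14386·(-1187938) − 116400·(-144816))/233086948 = -58273417/58271737.
At x = 13: ŷ = (-115087872/58271737)·(169) + (-58273417/58271737)·(2197) = -147476547517/58271737.

ŷ = -2530.842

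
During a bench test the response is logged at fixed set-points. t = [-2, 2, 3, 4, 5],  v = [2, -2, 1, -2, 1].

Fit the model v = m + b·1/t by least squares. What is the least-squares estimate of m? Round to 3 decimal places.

Normal-equation sums: Σ1 = 5, Σ1/t = 47/60, Σ1/t·1/t = 2569/3600.
And Σv = 0, Σ1/t·v = -59/30.
Normal equations: [[5, 47/60]; [47/60, 2569/3600]]·[m, b]ᵀ = [0, -59/30]ᵀ.
det = 5·(2569/3600) − (47/60)² = 2659/900.
m = (0·(2569/3600) − (47/60)·(-59/30))/(2659/900) = 2773/5318; b = (5·(-59/30) − (47/60)·0)/(2659/900) = -8850/2659.

m = 0.521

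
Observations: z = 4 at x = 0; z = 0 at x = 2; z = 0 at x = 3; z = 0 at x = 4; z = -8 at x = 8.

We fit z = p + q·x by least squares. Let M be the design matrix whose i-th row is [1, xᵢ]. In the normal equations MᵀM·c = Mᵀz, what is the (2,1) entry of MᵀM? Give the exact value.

Row 2 ↔ basis x, column 1 ↔ basis 1, so (MᵀM)_{2,1} = Σᵢ x = (0)·(1) + (2)·(1) + (3)·(1) + (4)·(1) + (8)·(1) = 17.

17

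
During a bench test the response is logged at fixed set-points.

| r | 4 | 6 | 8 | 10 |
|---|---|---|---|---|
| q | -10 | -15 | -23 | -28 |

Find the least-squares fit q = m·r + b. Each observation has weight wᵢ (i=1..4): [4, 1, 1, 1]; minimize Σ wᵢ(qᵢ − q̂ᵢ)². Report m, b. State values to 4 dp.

m = -3.0565, b = 2.3226

Sums needed: Σwᵢ·r·r = 264, Σwᵢ·r = 40, Σwᵢ·1 = 7.
And Σwᵢ·r·q = -714, Σwᵢ·q = -106.
XᵀWX·[m, b]ᵀ = XᵀWq becomes [[264, 40]; [40, 7]]·[m, b]ᵀ = [-714, -106]ᵀ.
Δ = 264·7 − 40² = 248.
m = ((-714)·7 − 40·(-106))/248 = -379/124; b = (264·(-106) − 40·(-714))/248 = 72/31.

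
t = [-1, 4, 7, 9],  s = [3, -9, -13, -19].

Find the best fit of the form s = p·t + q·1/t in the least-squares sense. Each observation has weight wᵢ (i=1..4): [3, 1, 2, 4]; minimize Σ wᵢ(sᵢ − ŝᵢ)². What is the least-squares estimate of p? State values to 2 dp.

From the data, Σwᵢ·t·t = 441, Σwᵢ·t·1/t = 10, Σwᵢ·1/t·1/t = 200209/63504.
Right-hand side: Σwᵢ·t·s = -911, Σwᵢ·1/t·s = -5899/252.
Determinant 441·(200209/63504) − 10² = 185809/144.
p = ((-911)·(200209/63504) − 10·(-5899/252))/(185809/144) = -167524919/81941769; q = (441·(-5899/252) − 10·(-911))/(185809/144) = -174708/185809.

p = -2.04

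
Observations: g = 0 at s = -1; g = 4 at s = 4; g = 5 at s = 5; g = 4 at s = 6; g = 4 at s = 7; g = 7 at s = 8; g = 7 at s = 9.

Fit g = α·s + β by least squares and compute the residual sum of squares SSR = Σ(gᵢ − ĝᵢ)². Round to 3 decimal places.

SSR = 4.635

Setting ∂/∂α … = 0 gives: 272·α + 38·β = 212;  38·α + 7·β = 31.
Δ = 272·7 − 38² = 460.
α = (212·7 − 38·31)/460 = 153/230; β = (272·31 − 38·212)/460 = 94/115.
Residuals: -7/46, 12/23, 197/230, -93/115, -339/230, 99/115, 9/46; SSR = 533/115.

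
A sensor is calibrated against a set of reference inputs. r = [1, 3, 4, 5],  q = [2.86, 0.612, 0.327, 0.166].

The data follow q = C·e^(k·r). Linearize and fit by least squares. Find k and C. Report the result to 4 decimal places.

Let Y = ln q. Fitting Y = k·r + ln C by least squares:
Σr = 13.0000, Σ(r)² = 51.0000, Σln q = -2.3538, Σr·ln q = -13.8723.
Equations: 51.0000·k + 13.0000·ln C = -13.8723;  13.0000·k + 4·ln C = -2.3538.
Δ = 51.0000·4 − (13.0000)² = 35.0000; k = (-13.8723·4 − 13.0000·-2.3538)/35.0000 = -0.71115, ln C = (51.0000·-2.3538 − 13.0000·-13.8723)/35.0000 = 1.72279, so C = exp(1.72279) = 5.60010.

k = -0.7111, C = 5.6001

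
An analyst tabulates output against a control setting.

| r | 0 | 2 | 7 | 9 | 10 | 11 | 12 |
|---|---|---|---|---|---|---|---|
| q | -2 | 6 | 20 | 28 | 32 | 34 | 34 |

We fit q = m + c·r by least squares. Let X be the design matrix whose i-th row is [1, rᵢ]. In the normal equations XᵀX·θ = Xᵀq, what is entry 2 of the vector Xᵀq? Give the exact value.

1506

Entry 2 ↔ basis r, so (Xᵀq)_{2} = Σᵢ (r)·qᵢ = (0)·(-2) + (2)·(6) + (7)·(20) + (9)·(28) + (10)·(32) + (11)·(34) + (12)·(34) = 1506.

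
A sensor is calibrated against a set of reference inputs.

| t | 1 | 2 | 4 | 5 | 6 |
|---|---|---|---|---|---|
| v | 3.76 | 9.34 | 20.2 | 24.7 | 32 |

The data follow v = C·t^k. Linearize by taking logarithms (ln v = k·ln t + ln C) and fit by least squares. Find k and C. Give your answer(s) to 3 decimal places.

Taking logs, ln v = k·ln t + ln C, so regress ln v on ln t.
Sums: Σln t = 5.4806, Σ(ln t)² = 8.2030, Σln v = 13.2369, Σln t·ln v = 17.0864.
Normal system: [[8.2030, 5.4806]; [5.4806, 5]]·[k, ln C]ᵀ = [17.0864, 13.2369]ᵀ.
Solving (det = 10.9774): k = 1.17377, ln C = 1.36078, so C = exp(1.36078) = 3.89924.

k = 1.174, C = 3.899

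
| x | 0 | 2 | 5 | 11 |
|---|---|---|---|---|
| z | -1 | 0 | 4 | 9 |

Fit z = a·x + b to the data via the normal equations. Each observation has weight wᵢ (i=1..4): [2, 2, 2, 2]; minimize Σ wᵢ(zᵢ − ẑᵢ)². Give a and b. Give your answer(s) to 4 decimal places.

a = 0.9420, b = -1.2391

The normal system AᵀWA·[a, b]ᵀ = AᵀWz is [[300, 36]; [36, 8]]·[a, b]ᵀ = [238, 24]ᵀ.
Determinant 300·8 − 36² = 1104.
a = (238·8 − 36·24)/1104 = 65/69; b = (300·24 − 36·238)/1104 = -57/46.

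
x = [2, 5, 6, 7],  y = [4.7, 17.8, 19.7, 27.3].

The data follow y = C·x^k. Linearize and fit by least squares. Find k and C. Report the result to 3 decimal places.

Linearized form: ln y = k·ln x + ln C. From the 4 transformed points,
AᵀA = [[10.0677, 6.0403]; [6.0403, 4]], rhs = [17.4820, 10.7143]ᵀ  (here Σln x = 6.0403, Σ(ln x)² = 10.0677, Σln y = 10.7143, Σln x·ln y = 17.4820).
Δ = 10.0677·4 − (6.0403)² = 3.7862; k = (17.4820·4 − 6.0403·10.7143)/3.7862 = 1.37639, ln C = (10.0677·10.7143 − 6.0403·17.4820)/3.7862 = 0.60013, so C = exp(0.60013) = 1.82236.

k = 1.376, C = 1.822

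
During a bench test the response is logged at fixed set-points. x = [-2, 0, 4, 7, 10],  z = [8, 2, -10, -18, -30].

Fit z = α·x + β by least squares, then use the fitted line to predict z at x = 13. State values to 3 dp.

ẑ = -38.074

Forming MᵀM = [[169, 19]; [19, 5]] and Mᵀz = [-482, -48]ᵀ gives MᵀM·[α, β]ᵀ = Mᵀz.
det = 169·5 − 19² = 484.
α = ((-482)·5 − 19·(-48))/484 = -749/242; β = (169·(-48) − 19·(-482))/484 = 523/242.
At x = 13: ẑ = (-749/242)·(13) + (523/242)·(1) = -4607/121.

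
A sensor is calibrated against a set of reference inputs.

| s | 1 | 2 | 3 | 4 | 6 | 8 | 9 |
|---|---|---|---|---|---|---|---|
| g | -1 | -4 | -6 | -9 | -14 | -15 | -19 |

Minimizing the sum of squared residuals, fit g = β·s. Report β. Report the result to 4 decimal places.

The normal system XᵀX·[β]ᵀ = Xᵀg is [[211]]·[β]ᵀ = [-438]ᵀ.
β = (-438)/211 = -2.07583.

β = -2.0758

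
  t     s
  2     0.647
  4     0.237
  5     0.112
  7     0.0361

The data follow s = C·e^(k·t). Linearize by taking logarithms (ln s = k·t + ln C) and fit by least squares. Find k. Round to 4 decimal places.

k = -0.5838

With ln sᵢ as the transformed response and tᵢ as the regressor:
Σt = 18.0000, Σ(t)² = 94.0000, Σln s = -7.3858, Σt·ln s = -40.8261.
Equations: 94.0000·k + 18.0000·ln C = -40.8261;  18.0000·k + 4·ln C = -7.3858.
Slope k = (n·Σt·ln s − Σt·Σln s)/(n·Σ(t)² − (Σt)²) = (4·-40.8261 − 18.0000·-7.3858)/52.0000 = -0.58384; ln C = (Σln s − k·Σt)/n = 0.78082.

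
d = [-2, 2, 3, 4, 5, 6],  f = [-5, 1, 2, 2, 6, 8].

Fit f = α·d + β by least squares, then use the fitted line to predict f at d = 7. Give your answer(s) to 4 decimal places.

f̂ = 8.5333

Forming XᵀX = [[94, 18]; [18, 6]] and Xᵀf = [104, 14]ᵀ gives XᵀX·[α, β]ᵀ = Xᵀf.
Eliminating β: 6·(row 1) − 18·(row 2) gives 240·α = 6·104 − 18·14 = 372, so α = 31/20.
Then β = (14 − 18·(31/20))/6 = -139/60.
At d = 7: f̂ = (31/20)·(7) + (-139/60)·(1) = 128/15.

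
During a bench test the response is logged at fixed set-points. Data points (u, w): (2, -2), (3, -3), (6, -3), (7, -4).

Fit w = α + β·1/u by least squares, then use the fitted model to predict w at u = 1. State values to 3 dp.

Sums needed: Σ1 = 4, Σ1/u = 8/7, Σ1/u·1/u = 361/882.
Moment sums: Σw = -12, Σ1/u·w = -43/14.
det = 4·(361/882) − (8/7)² = 146/441.
α = ((-12)·(361/882) − (8/7)·(-43/14))/(146/441) = -309/73; β = (4·(-43/14) − (8/7)·(-12))/(146/441) = 315/73.
At u = 1: ŵ = (-309/73)·(1) + (315/73)·(1) = 6/73.

ŵ = 0.082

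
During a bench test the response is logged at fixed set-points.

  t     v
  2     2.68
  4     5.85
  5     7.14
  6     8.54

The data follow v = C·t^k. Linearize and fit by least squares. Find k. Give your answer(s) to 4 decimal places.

Let Y = ln v. Fitting Y = k·ln t + ln C by least squares:
Σln t = 5.4806, Σ(ln t)² = 8.2030, Σln v = 6.8627, Σln t·ln v = 10.1387.
Normal system: [[8.2030, 5.4806]; [5.4806, 4]]·[k, ln C]ᵀ = [10.1387, 6.8627]ᵀ.
Slope k = (n·Σln t·ln v − Σln t·Σln v)/(n·Σ(ln t)² − (Σln t)²) = (4·10.1387 − 5.4806·6.8627)/2.7744 = 1.06065; ln C = (Σln v − k·Σln t)/n = 0.26242.

k = 1.0606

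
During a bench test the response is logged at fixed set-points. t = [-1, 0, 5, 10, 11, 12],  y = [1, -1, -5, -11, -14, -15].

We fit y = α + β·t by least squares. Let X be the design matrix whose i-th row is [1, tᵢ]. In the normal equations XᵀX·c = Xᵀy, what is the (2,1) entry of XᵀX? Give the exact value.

Row 2 ↔ basis t, column 1 ↔ basis 1, so (XᵀX)_{2,1} = Σᵢ t = (-1)·(1) + (0)·(1) + (5)·(1) + (10)·(1) + (11)·(1) + (12)·(1) = 37.

37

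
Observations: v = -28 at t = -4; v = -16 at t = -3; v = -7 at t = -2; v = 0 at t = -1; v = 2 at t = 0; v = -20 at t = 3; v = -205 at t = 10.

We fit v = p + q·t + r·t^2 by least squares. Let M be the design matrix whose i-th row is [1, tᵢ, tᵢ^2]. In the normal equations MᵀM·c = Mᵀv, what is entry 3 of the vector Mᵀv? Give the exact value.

-21300

Entry 3 ↔ basis t^2, so (Mᵀv)_{3} = Σᵢ (t^2)·vᵢ = (16)·(-28) + (9)·(-16) + (4)·(-7) + (1)·(0) + (0)·(2) + (9)·(-20) + (100)·(-205) = -21300.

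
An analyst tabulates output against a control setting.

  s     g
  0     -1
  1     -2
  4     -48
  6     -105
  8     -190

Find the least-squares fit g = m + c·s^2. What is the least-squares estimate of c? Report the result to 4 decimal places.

c = -2.9588

The normal equations are: 5·m + 117·c = -346;  117·m + 5649·c = -16710.
Eliminating c: 5649·(row 1) − 117·(row 2) gives 14556·m = 5649·(-346) − 117·(-16710) = 516, so m = 43/1213.
Then c = ((-16710) − 117·(43/1213))/5649 = -3589/1213.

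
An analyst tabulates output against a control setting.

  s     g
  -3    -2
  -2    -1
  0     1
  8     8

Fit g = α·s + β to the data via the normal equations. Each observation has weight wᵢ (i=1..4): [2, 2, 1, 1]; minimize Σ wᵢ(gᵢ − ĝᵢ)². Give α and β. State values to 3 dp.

Sums needed: Σwᵢ·s·s = 90, Σwᵢ·s = -2, Σwᵢ·1 = 6.
And Σwᵢ·s·g = 80, Σwᵢ·g = 3.
Normal equations: [[90, -2]; [-2, 6]]·[α, β]ᵀ = [80, 3]ᵀ.
Eliminating β: 6·(row 1) − (-2)·(row 2) gives 536·α = 6·80 − (-2)·3 = 486, so α = 243/268.
Then β = (3 − (-2)·(243/268))/6 = 215/268.

α = 0.907, β = 0.802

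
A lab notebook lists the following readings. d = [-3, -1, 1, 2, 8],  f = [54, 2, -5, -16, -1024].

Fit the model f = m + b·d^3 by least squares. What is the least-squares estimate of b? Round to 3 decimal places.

b = -1.999

Sums needed: Σ1 = 5, Σd^3 = 493, Σd^3·d^3 = 262939.
Right-hand side: Σf = -989, Σd^3·f = -525881.
AᵀA·[m, b]ᵀ = Aᵀf becomes [[5, 493]; [493, 262939]]·[m, b]ᵀ = [-989, -525881]ᵀ.
Δ = 5·262939 − 493² = 1071646.
m = ((-989)·262939 − 493·(-525881))/1071646 = -23157/31519; b = (5·(-525881) − 493·(-989))/1071646 = -1070914/535823.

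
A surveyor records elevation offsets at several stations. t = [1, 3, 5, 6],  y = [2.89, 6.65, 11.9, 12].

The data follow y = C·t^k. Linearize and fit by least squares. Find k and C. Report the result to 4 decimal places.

k = 0.8291, C = 2.8481

Taking logs, ln y = k·ln t + ln C, so regress ln y on ln t.
AᵀA = [[7.0076, 4.4998]; [4.4998, 4]], rhs = [10.5196, 7.9173]ᵀ  (here Σln t = 4.4998, Σ(ln t)² = 7.0076, Σln y = 7.9173, Σln t·ln y = 10.5196).
Δ = 7.0076·4 − (4.4998)² = 7.7823; k = (10.5196·4 − 4.4998·7.9173)/7.7823 = 0.82908, ln C = (7.0076·7.9173 − 4.4998·10.5196)/7.7823 = 1.04665, so C = exp(1.04665) = 2.84811.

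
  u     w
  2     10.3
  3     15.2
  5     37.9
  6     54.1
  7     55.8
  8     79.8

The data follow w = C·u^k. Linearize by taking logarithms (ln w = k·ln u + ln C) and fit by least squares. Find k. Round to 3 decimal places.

With ln wᵢ as the transformed response and ln uᵢ as the regressor:
Σln u = 9.2183, Σ(ln u)² = 15.5987, Σln w = 21.0805, Σln u·ln w = 34.5400.
Equations: 15.5987·k + 9.2183·ln C = 34.5400;  9.2183·k + 6·ln C = 21.0805.
Slope k = (n·Σln u·ln w − Σln u·Σln w)/(n·Σ(ln u)² − (Σln u)²) = (6·34.5400 − 9.2183·21.0805)/8.6152 = 1.49888; ln C = (Σln w − k·Σln u)/n = 1.21057.

k = 1.499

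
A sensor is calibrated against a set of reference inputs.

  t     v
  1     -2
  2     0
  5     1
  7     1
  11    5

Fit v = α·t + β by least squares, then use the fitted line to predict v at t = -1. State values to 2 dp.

From the data, Σt·t = 200, Σt = 26, Σ1 = 5.
And Σt·v = 65, Σv = 5.
So MᵀM·[α, β]ᵀ = Mᵀv: [[200, 26]; [26, 5]]·[α, β]ᵀ = [65, 5]ᵀ.
Δ = 200·5 − 26² = 324.
α = (65·5 − 26·5)/324 = 65/108; β = (200·5 − 26·65)/324 = -115/54.
At t = -1: v̂ = (65/108)·(-1) + (-115/54)·(1) = -295/108.

v̂ = -2.73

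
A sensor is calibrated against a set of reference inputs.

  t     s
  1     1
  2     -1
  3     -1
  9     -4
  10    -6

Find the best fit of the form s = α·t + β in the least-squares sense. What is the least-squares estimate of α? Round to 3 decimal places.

Compute the Gram sums: Σt·t = 195, Σt = 25, Σ1 = 5.
Right-hand side: Σt·s = -100, Σs = -11.
Eliminating β: 5·(row 1) − 25·(row 2) gives 350·α = 5·(-100) − 25·(-11) = -225, so α = -9/14.
Then β = ((-11) − 25·(-9/14))/5 = 71/70.

α = -0.643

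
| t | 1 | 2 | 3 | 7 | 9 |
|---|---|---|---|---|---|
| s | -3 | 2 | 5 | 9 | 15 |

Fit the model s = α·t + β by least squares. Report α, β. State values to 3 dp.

The normal system XᵀX·[α, β]ᵀ = Xᵀs is [[144, 22]; [22, 5]]·[α, β]ᵀ = [214, 28]ᵀ.
Eliminating β: 5·(row 1) − 22·(row 2) gives 236·α = 5·214 − 22·28 = 454, so α = 227/118.
Then β = (28 − 22·(227/118))/5 = -169/59.

α = 1.924, β = -2.864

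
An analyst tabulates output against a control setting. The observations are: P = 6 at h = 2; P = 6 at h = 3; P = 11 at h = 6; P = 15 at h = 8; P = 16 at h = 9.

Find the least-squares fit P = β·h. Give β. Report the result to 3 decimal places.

Entries of MᵀM: Σh·h = 194.
For MᵀP: Σh·P = 360.
MᵀM·[β]ᵀ = MᵀP becomes [[194]]·[β]ᵀ = [360]ᵀ.
β = 360/194 = 1.85567.

β = 1.856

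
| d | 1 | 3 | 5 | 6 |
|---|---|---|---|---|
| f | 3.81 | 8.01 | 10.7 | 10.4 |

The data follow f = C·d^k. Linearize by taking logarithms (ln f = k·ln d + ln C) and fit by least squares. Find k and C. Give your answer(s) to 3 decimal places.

With ln fᵢ as the transformed response and ln dᵢ as the regressor:
Σln d = 4.4998, Σ(ln d)² = 7.0076, Σln f = 8.1304, Σln d·ln f = 10.2966.
Equations: 7.0076·k + 4.4998·ln C = 10.2966;  4.4998·k + 4·ln C = 8.1304.
Δ = 7.0076·4 − (4.4998)² = 7.7823; k = (10.2966·4 − 4.4998·8.1304)/7.7823 = 0.59124, ln C = (7.0076·8.1304 − 4.4998·10.2966)/7.7823 = 1.36747, so C = exp(1.36747) = 3.92541.

k = 0.591, C = 3.925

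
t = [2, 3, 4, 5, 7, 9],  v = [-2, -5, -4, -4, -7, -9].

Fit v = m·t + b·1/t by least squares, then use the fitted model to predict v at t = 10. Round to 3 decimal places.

v̂ = -9.728

Normal-equation sums: Σt·t = 184, Σt·1/t = 6, Σ1/t·1/t = 788029/1587600.
Moment sums: Σt·v = -185, Σ1/t·v = -97/15.
Eliminating b: (788029/1587600)·(row 1) − 6·(row 2) gives (10980467/198450)·m = (788029/1587600)·(-185) − 6·(-97/15) = -16837297/317520, so m = -84186485/87843736.
Then b = ((-97/15) − 6·(-84186485/87843736))/(788029/1587600) = -15849540/10980467.
At t = 10: v̂ = (-84186485/87843736)·(10) + (-15849540/10980467)·(1/10) = -427272241/43921868.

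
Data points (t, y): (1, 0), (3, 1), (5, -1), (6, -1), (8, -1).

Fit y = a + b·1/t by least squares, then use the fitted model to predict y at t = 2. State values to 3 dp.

ŷ = -0.254

The normal equations are: 5·a + (73/40)·b = -2;  (73/40)·a + (17201/14400)·b = -19/120.
(Σ1 = 5, Σ1/t = 73/40, Σ1/t·1/t = 17201/14400, Σy = -2, Σ1/t·y = -19/120.)
Determinant 5·(17201/14400) − (73/40)² = 9511/3600.
a = ((-2)·(17201/14400) − (73/40)·(-19/120))/(9511/3600) = -30241/38044; b = (5·(-19/120) − (73/40)·(-2))/(9511/3600) = 10290/9511.
At t = 2: ŷ = (-30241/38044)·(1) + (10290/9511)·(1/2) = -9661/38044.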